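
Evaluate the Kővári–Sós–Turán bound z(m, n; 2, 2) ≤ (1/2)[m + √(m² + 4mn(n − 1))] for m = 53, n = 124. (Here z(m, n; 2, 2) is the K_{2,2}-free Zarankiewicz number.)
z(53, 124; 2, 2) ≤ (1/2)[53 + √(53² + 4·53·124·123)] = (1/2)[53 + √3236233] = 925.9767

Kővári–Sós–Turán: let r_1, ..., r_53 be the row sums and z = Σ r_i the total number of 1s. Each pair of columns can share at most one row with both entries 1 (else a 2×2 all-ones block appears), so Σ_i C(r_i, 2) ≤ C(124, 2) = 7626. By convexity Σ_i C(r_i, 2) ≥ 53·C(z/53, 2) = z(z − 53)/(2·53), giving z² − 53z − 53·124·123 ≤ 0 and hence z ≤ (1/2)[53 + √(2809 + 4·808356)] = (1/2)[53 + √3236233] ≈ (1/2)(53 + 1798.9533) = 925.9767.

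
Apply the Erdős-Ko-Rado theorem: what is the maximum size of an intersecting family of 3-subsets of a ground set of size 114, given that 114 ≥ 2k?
max |F| = C(113, 2) = 6328

The Erdős-Ko-Rado theorem states: for n ≥ 2k, an intersecting family of k-subsets of an n-element set has size at most C(n − 1, k − 1), with equality for 'star' families {A ⊆ [n] : |A| = k, i ∈ A} (fix an element i). For n = 114, k = 3: C(113, 2) = 6328.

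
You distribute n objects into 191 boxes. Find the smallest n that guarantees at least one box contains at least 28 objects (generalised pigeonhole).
n = (28 − 1)·191 + 1 = 5158

By the generalised pigeonhole principle, to guarantee some box contains ≥ r objects we need more than (r − 1) · k objects total. Threshold: n = (r − 1) · k + 1. With r = 28 and k = 191: n = 27 · 191 + 1 = 5157 + 1 = 5158. For n = 5157 = 27 · 191, we can put exactly 27 objects in every box, avoiding 28 in any single one — so 5158 is tight.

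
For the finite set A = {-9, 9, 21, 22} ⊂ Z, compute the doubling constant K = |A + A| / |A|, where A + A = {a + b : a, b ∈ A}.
K = |A + A| / |A| = 10/4 = 5/2

Enumerate A + A = {a + b : a, b ∈ A}. With |A| = 4, there are |A|^2 = 16 ordered sum pairs; collecting distinct values, A + A = {-18, 0, 12, 13, 18, 30, 31, 42, 43, 44}, so |A + A| = 10. Thus K = 10/4 = 5/2. For comparison, the minimum possible |A + A| over all 4-element sets is 2·4 − 1 = 7 (so min K = 7/4), attained only by arithmetic progressions.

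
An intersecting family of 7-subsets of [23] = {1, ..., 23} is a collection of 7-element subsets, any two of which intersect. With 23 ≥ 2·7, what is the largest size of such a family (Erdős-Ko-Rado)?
max |F| = C(22, 6) = 74613

Erdős-Ko-Rado (1961): when n ≥ 2k, max |F| = C(n−1, k−1). The bound is attained by the star {A : i ∈ A} for any fixed i ∈ [n]. Here C(23−1, 7−1) = C(22, 6) = 74613.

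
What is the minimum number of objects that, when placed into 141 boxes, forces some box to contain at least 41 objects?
n = (41 − 1)·141 + 1 = 5641

By the generalised pigeonhole principle, to guarantee some box contains ≥ r objects we need more than (r − 1) · k objects total. Threshold: n = (r − 1) · k + 1. With r = 41 and k = 141: n = 40 · 141 + 1 = 5640 + 1 = 5641. For n = 5640 = 40 · 141, we can put exactly 40 objects in every box, avoiding 41 in any single one — so 5641 is tight.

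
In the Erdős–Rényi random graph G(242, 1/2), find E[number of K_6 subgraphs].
E[# K_6] = C(242, 6) · (1/2)^C(6, 2) = 262080288316 / 2^15 = 65520072079/8192 ≈ 7998055.673706

For each 6-subset S of vertices (there are C(242, 6) = 262080288316 such S), let X_S = 1 if S induces a K_6 (all C(6, 2) = 15 edges present). Then P(X_S = 1) = (1/2)^15 = 1/32768. By linearity of expectation, E[# K_6] = C(242, 6) · (1/2)^15 = 262080288316 / 32768 = 65520072079/8192 ≈ 7998055.673706.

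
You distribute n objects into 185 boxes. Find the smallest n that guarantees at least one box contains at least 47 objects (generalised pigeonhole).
n = (47 − 1)·185 + 1 = 8511

By the generalised pigeonhole principle, to guarantee some box contains ≥ r objects we need more than (r − 1) · k objects total. Threshold: n = (r − 1) · k + 1. With r = 47 and k = 185: n = 46 · 185 + 1 = 8510 + 1 = 8511. For n = 8510 = 46 · 185, we can put exactly 46 objects in every box, avoiding 47 in any single one — so 8511 is tight.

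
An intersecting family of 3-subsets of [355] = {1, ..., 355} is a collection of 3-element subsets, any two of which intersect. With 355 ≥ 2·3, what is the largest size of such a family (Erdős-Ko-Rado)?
max |F| = C(354, 2) = 62481

The Erdős-Ko-Rado theorem states: for n ≥ 2k, an intersecting family of k-subsets of an n-element set has size at most C(n − 1, k − 1), with equality for 'star' families {A ⊆ [n] : |A| = k, i ∈ A} (fix an element i). For n = 355, k = 3: C(354, 2) = 62481.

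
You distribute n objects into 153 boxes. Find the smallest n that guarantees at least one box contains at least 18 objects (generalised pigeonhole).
n = (18 − 1)·153 + 1 = 2602

By the generalised pigeonhole principle, to guarantee some box contains ≥ r objects we need more than (r − 1) · k objects total. Threshold: n = (r − 1) · k + 1. With r = 18 and k = 153: n = 17 · 153 + 1 = 2601 + 1 = 2602. For n = 2601 = 17 · 153, we can put exactly 17 objects in every box, avoiding 18 in any single one — so 2602 is tight.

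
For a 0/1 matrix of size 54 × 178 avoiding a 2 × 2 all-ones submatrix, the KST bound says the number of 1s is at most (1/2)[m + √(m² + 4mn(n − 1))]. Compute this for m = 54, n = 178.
z(54, 178; 2, 2) ≤ (1/2)[54 + √(54² + 4·54·178·177)] = (1/2)[54 + √6808212] = 1331.6275

Kővári–Sós–Turán: let r_1, ..., r_54 be the row sums and z = Σ r_i the total number of 1s. Each pair of columns can share at most one row with both entries 1 (else a 2×2 all-ones block appears), so Σ_i C(r_i, 2) ≤ C(178, 2) = 15753. By convexity Σ_i C(r_i, 2) ≥ 54·C(z/54, 2) = z(z − 54)/(2·54), giving z² − 54z − 54·178·177 ≤ 0 and hence z ≤ (1/2)[54 + √(2916 + 4·1701324)] = (1/2)[54 + √6808212] ≈ (1/2)(54 + 2609.2551) = 1331.6275.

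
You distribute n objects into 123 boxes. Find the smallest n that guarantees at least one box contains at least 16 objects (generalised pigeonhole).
n = (16 − 1)·123 + 1 = 1846

By the generalised pigeonhole principle, to guarantee some box contains ≥ r objects we need more than (r − 1) · k objects total. Threshold: n = (r − 1) · k + 1. With r = 16 and k = 123: n = 15 · 123 + 1 = 1845 + 1 = 1846. For n = 1845 = 15 · 123, we can put exactly 15 objects in every box, avoiding 16 in any single one — so 1846 is tight.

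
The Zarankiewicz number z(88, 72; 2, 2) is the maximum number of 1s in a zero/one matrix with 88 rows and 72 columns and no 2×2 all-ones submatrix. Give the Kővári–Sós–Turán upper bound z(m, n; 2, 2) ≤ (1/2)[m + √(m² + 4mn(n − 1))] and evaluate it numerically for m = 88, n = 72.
z(88, 72; 2, 2) ≤ (1/2)[88 + √(88² + 4·88·72·71)] = (1/2)[88 + √1807168] = 716.1547

Kővári–Sós–Turán: let r_1, ..., r_88 be the row sums and z = Σ r_i the total number of 1s. Each pair of columns can share at most one row with both entries 1 (else a 2×2 all-ones block appears), so Σ_i C(r_i, 2) ≤ C(72, 2) = 2556. By convexity Σ_i C(r_i, 2) ≥ 88·C(z/88, 2) = z(z − 88)/(2·88), giving z² − 88z − 88·72·71 ≤ 0 and hence z ≤ (1/2)[88 + √(7744 + 4·449856)] = (1/2)[88 + √1807168] ≈ (1/2)(88 + 1344.3095) = 716.1547.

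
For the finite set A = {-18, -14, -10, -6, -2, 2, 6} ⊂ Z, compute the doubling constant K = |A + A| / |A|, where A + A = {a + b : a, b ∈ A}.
K = |A + A| / |A| = 13/7

Enumerate A + A = {a + b : a, b ∈ A}. With |A| = 7, there are |A|^2 = 49 ordered sum pairs; collecting distinct values, A + A = {-36, -32, -28, -24, -20, -16, -12, -8, -4, 0, 4, 8, 12}, so |A + A| = 13. Thus K = 13/7. Here |A + A| = 2|A| − 1 = 13, the minimum possible — so K = 13/7 is minimal, which holds iff A is an arithmetic progression.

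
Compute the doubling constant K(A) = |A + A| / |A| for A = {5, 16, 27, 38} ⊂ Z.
K = |A + A| / |A| = 7/4

Enumerate A + A = {a + b : a, b ∈ A}. With |A| = 4, there are |A|^2 = 16 ordered sum pairs; collecting distinct values, A + A = {10, 21, 32, 43, 54, 65, 76}, so |A + A| = 7. Thus K = 7/4. Here |A + A| = 2|A| − 1 = 7, the minimum possible — so K = 7/4 is minimal, which holds iff A is an arithmetic progression.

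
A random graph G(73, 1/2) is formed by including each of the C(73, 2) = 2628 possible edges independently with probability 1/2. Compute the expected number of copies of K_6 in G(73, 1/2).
E[# K_6] = C(73, 6) · (1/2)^C(6, 2) = 170230452 / 2^15 = 42557613/8192 ≈ 5195.021118

For each 6-subset S of vertices (there are C(73, 6) = 170230452 such S), let X_S = 1 if S induces a K_6 (all C(6, 2) = 15 edges present). Then P(X_S = 1) = (1/2)^15 = 1/32768. By linearity of expectation, E[# K_6] = C(73, 6) · (1/2)^15 = 170230452 / 32768 = 42557613/8192 ≈ 5195.021118.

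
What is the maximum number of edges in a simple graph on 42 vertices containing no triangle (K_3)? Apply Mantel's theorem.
ex(42, K_3) = ⌊42^2/4⌋ = 441

Mantel (1907): a triangle-free graph on n vertices has at most ⌊n^2/4⌋ edges, with equality for the complete bipartite graph K_{⌊n/2⌋, ⌈n/2⌉}. For n = 42: ⌊42^2/4⌋ = ⌊1764/4⌋ = 441. The extremal graph is K_{21, 21}, which has 21·21 = 441 edges.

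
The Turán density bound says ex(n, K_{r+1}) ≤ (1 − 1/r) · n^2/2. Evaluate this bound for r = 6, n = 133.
Turán density bound = (5/6) · 133^2/2 = 88445/12 ≈ 7370.4167

Turán's theorem: ex(n, K_{r+1}) is achieved by the complete r-partite Turán graph T(n, r) with parts as balanced as possible, and is at most (1 − 1/r) · n^2/2. For r = 6, n = 133: the density bound is (5/6) · 17689/2 = 88445/12 ≈ 7370.4167. The integer-valued extremum is e(T(133, 6)) = 7370, which is strictly less than the density bound 88445/12 since 6 ∤ 133 (the parts of T(133, 6) cannot all be equal).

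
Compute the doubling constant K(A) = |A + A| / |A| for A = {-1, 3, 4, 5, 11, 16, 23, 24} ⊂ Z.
K = |A + A| / |A| = 29/8

Enumerate A + A = {a + b : a, b ∈ A}. With |A| = 8, there are |A|^2 = 64 ordered sum pairs; collecting distinct values, A + A = {-2, 2, 3, 4, 6, 7, 8, 9, 10, 14, 15, 16, 19, 20, 21, 22, 23, 26, 27, 28, 29, 32, 34, 35, 39, 40, 46, 47, 48}, so |A + A| = 29. Thus K = 29/8. For comparison, the minimum possible |A + A| over all 8-element sets is 2·8 − 1 = 15 (so min K = 15/8), attained only by arithmetic progressions.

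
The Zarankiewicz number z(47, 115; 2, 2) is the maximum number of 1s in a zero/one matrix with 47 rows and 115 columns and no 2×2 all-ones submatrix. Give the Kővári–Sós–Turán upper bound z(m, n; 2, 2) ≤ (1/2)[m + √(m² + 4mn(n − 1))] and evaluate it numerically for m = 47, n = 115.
z(47, 115; 2, 2) ≤ (1/2)[47 + √(47² + 4·47·115·114)] = (1/2)[47 + √2466889] = 808.8167

Kővári–Sós–Turán: let r_1, ..., r_47 be the row sums and z = Σ r_i the total number of 1s. Each pair of columns can share at most one row with both entries 1 (else a 2×2 all-ones block appears), so Σ_i C(r_i, 2) ≤ C(115, 2) = 6555. By convexity Σ_i C(r_i, 2) ≥ 47·C(z/47, 2) = z(z − 47)/(2·47), giving z² − 47z − 47·115·114 ≤ 0 and hence z ≤ (1/2)[47 + √(2209 + 4·616170)] = (1/2)[47 + √2466889] ≈ (1/2)(47 + 1570.6333) = 808.8167.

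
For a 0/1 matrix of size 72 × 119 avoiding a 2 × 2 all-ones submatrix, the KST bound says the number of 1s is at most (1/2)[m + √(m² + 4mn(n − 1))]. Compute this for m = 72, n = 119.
z(72, 119; 2, 2) ≤ (1/2)[72 + √(72² + 4·72·119·118)] = (1/2)[72 + √4049280] = 1042.1411

Kővári–Sós–Turán: let r_1, ..., r_72 be the row sums and z = Σ r_i the total number of 1s. Each pair of columns can share at most one row with both entries 1 (else a 2×2 all-ones block appears), so Σ_i C(r_i, 2) ≤ C(119, 2) = 7021. By convexity Σ_i C(r_i, 2) ≥ 72·C(z/72, 2) = z(z − 72)/(2·72), giving z² − 72z − 72·119·118 ≤ 0 and hence z ≤ (1/2)[72 + √(5184 + 4·1011024)] = (1/2)[72 + √4049280] ≈ (1/2)(72 + 2012.2823) = 1042.1411.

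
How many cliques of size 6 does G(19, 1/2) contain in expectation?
E[# K_6] = C(19, 6) · (1/2)^C(6, 2) = 27132 / 2^15 = 6783/8192 ≈ 0.828003

For each 6-subset S of vertices (there are C(19, 6) = 27132 such S), let X_S = 1 if S induces a K_6 (all C(6, 2) = 15 edges present). Then P(X_S = 1) = (1/2)^15 = 1/32768. By linearity of expectation, E[# K_6] = C(19, 6) · (1/2)^15 = 27132 / 32768 = 6783/8192 ≈ 0.828003.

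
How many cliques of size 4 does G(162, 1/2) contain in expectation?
E[# K_4] = C(162, 4) · (1/2)^C(4, 2) = 27646920 / 2^6 = 3455865/8 = 431983.125

For each 4-subset S of vertices (there are C(162, 4) = 27646920 such S), let X_S = 1 if S induces a K_4 (all C(4, 2) = 6 edges present). Then P(X_S = 1) = (1/2)^6 = 1/64. By linearity of expectation, E[# K_4] = C(162, 4) · (1/2)^6 = 27646920 / 64 = 3455865/8 = 431983.125.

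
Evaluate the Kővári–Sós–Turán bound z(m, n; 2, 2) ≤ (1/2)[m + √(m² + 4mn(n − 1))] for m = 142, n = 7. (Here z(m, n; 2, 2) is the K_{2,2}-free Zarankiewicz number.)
z(142, 7; 2, 2) ≤ (1/2)[142 + √(142² + 4·142·7·6)] = (1/2)[142 + √44020] = 175.9047

Kővári–Sós–Turán: let r_1, ..., r_142 be the row sums and z = Σ r_i the total number of 1s. Each pair of columns can share at most one row with both entries 1 (else a 2×2 all-ones block appears), so Σ_i C(r_i, 2) ≤ C(7, 2) = 21. By convexity Σ_i C(r_i, 2) ≥ 142·C(z/142, 2) = z(z − 142)/(2·142), giving z² − 142z − 142·7·6 ≤ 0 and hence z ≤ (1/2)[142 + √(20164 + 4·5964)] = (1/2)[142 + √44020] ≈ (1/2)(142 + 209.8094) = 175.9047.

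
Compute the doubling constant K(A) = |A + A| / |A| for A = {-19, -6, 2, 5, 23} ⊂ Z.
K = |A + A| / |A| = 14/5

Enumerate A + A = {a + b : a, b ∈ A}. With |A| = 5, there are |A|^2 = 25 ordered sum pairs; collecting distinct values, A + A = {-38, -25, -17, -14, -12, -4, -1, 4, 7, 10, 17, 25, 28, 46}, so |A + A| = 14. Thus K = 14/5. For comparison, the minimum possible |A + A| over all 5-element sets is 2·5 − 1 = 9 (so min K = 9/5), attained only by arithmetic progressions.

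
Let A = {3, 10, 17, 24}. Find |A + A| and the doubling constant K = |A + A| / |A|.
K = |A + A| / |A| = 7/4

Enumerate A + A = {a + b : a, b ∈ A}. With |A| = 4, there are |A|^2 = 16 ordered sum pairs; collecting distinct values, A + A = {6, 13, 20, 27, 34, 41, 48}, so |A + A| = 7. Thus K = 7/4. Here |A + A| = 2|A| − 1 = 7, the minimum possible — so K = 7/4 is minimal, which holds iff A is an arithmetic progression.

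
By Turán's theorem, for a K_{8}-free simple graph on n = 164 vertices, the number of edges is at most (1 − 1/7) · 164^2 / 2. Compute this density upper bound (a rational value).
Turán density bound = (6/7) · 164^2/2 = 80688/7 ≈ 11526.8571

Turán's theorem: ex(n, K_{r+1}) is achieved by the complete r-partite Turán graph T(n, r) with parts as balanced as possible, and is at most (1 − 1/r) · n^2/2. For r = 7, n = 164: the density bound is (6/7) · 26896/2 = 80688/7 ≈ 11526.8571. The integer-valued extremum is e(T(164, 7)) = 11526, which is strictly less than the density bound 80688/7 since 7 ∤ 164 (the parts of T(164, 7) cannot all be equal).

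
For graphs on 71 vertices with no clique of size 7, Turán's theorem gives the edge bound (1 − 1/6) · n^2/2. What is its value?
Turán density bound = (5/6) · 71^2/2 = 25205/12 ≈ 2100.4167

Turán's theorem: ex(n, K_{r+1}) is achieved by the complete r-partite Turán graph T(n, r) with parts as balanced as possible, and is at most (1 − 1/r) · n^2/2. For r = 6, n = 71: the density bound is (5/6) · 5041/2 = 25205/12 ≈ 2100.4167. The integer-valued extremum is e(T(71, 6)) = 2100, which is strictly less than the density bound 25205/12 since 6 ∤ 71 (the parts of T(71, 6) cannot all be equal).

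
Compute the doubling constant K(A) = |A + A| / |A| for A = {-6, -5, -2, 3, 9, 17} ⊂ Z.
K = |A + A| / |A| = 20/6 = 10/3

Enumerate A + A = {a + b : a, b ∈ A}. With |A| = 6, there are |A|^2 = 36 ordered sum pairs; collecting distinct values, A + A = {-12, -11, -10, -8, -7, -4, -3, -2, 1, 3, 4, 6, 7, 11, 12, 15, 18, 20, 26, 34}, so |A + A| = 20. Thus K = 20/6 = 10/3. For comparison, the minimum possible |A + A| over all 6-element sets is 2·6 − 1 = 11 (so min K = 11/6), attained only by arithmetic progressions.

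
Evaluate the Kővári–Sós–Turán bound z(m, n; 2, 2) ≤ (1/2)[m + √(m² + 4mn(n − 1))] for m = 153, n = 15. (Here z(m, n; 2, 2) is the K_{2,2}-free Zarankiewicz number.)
z(153, 15; 2, 2) ≤ (1/2)[153 + √(153² + 4·153·15·14)] = (1/2)[153 + √151929] = 271.3904

Kővári–Sós–Turán: let r_1, ..., r_153 be the row sums and z = Σ r_i the total number of 1s. Each pair of columns can share at most one row with both entries 1 (else a 2×2 all-ones block appears), so Σ_i C(r_i, 2) ≤ C(15, 2) = 105. By convexity Σ_i C(r_i, 2) ≥ 153·C(z/153, 2) = z(z − 153)/(2·153), giving z² − 153z − 153·15·14 ≤ 0 and hence z ≤ (1/2)[153 + √(23409 + 4·32130)] = (1/2)[153 + √151929] ≈ (1/2)(153 + 389.7807) = 271.3904.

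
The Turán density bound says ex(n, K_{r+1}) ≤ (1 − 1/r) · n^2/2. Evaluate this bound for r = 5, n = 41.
Turán density bound = (4/5) · 41^2/2 = 3362/5 ≈ 672.4

Turán's theorem: ex(n, K_{r+1}) is achieved by the complete r-partite Turán graph T(n, r) with parts as balanced as possible, and is at most (1 − 1/r) · n^2/2. For r = 5, n = 41: the density bound is (4/5) · 1681/2 = 3362/5 ≈ 672.4. The integer-valued extremum is e(T(41, 5)) = 672, which is strictly less than the density bound 3362/5 since 5 ∤ 41 (the parts of T(41, 5) cannot all be equal).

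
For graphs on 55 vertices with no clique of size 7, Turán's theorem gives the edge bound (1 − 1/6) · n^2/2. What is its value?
Turán density bound = (5/6) · 55^2/2 = 15125/12 ≈ 1260.4167

Turán's theorem: ex(n, K_{r+1}) is achieved by the complete r-partite Turán graph T(n, r) with parts as balanced as possible, and is at most (1 − 1/r) · n^2/2. For r = 6, n = 55: the density bound is (5/6) · 3025/2 = 15125/12 ≈ 1260.4167. The integer-valued extremum is e(T(55, 6)) = 1260, which is strictly less than the density bound 15125/12 since 6 ∤ 55 (the parts of T(55, 6) cannot all be equal).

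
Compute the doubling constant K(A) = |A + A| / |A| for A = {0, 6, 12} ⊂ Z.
K = |A + A| / |A| = 5/3

Enumerate A + A = {a + b : a, b ∈ A}. With |A| = 3, there are |A|^2 = 9 ordered sum pairs; collecting distinct values, A + A = {0, 6, 12, 18, 24}, so |A + A| = 5. Thus K = 5/3. Here |A + A| = 2|A| − 1 = 5, the minimum possible — so K = 5/3 is minimal, which holds iff A is an arithmetic progression.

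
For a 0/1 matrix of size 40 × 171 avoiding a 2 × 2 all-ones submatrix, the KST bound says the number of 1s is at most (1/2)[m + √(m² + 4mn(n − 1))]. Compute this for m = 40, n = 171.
z(40, 171; 2, 2) ≤ (1/2)[40 + √(40² + 4·40·171·170)] = (1/2)[40 + √4652800] = 1098.5175

Kővári–Sós–Turán: let r_1, ..., r_40 be the row sums and z = Σ r_i the total number of 1s. Each pair of columns can share at most one row with both entries 1 (else a 2×2 all-ones block appears), so Σ_i C(r_i, 2) ≤ C(171, 2) = 14535. By convexity Σ_i C(r_i, 2) ≥ 40·C(z/40, 2) = z(z − 40)/(2·40), giving z² − 40z − 40·171·170 ≤ 0 and hence z ≤ (1/2)[40 + √(1600 + 4·1162800)] = (1/2)[40 + √4652800] ≈ (1/2)(40 + 2157.035) = 1098.5175.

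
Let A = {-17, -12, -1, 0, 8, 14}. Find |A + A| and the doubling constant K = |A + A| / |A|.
K = |A + A| / |A| = 21/6 = 7/2

Enumerate A + A = {a + b : a, b ∈ A}. With |A| = 6, there are |A|^2 = 36 ordered sum pairs; collecting distinct values, A + A = {-34, -29, -24, -18, -17, -13, -12, -9, -4, -3, -2, -1, 0, 2, 7, 8, 13, 14, 16, 22, 28}, so |A + A| = 21. Thus K = 21/6 = 7/2. For comparison, the minimum possible |A + A| over all 6-element sets is 2·6 − 1 = 11 (so min K = 11/6), attained only by arithmetic progressions.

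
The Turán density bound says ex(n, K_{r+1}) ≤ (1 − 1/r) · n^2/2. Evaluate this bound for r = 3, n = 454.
Turán density bound = (2/3) · 454^2/2 = 206116/3 ≈ 68705.3333

Turán's theorem: ex(n, K_{r+1}) is achieved by the complete r-partite Turán graph T(n, r) with parts as balanced as possible, and is at most (1 − 1/r) · n^2/2. For r = 3, n = 454: the density bound is (2/3) · 206116/2 = 206116/3 ≈ 68705.3333. The integer-valued extremum is e(T(454, 3)) = 68705, which is strictly less than the density bound 206116/3 since 3 ∤ 454 (the parts of T(454, 3) cannot all be equal).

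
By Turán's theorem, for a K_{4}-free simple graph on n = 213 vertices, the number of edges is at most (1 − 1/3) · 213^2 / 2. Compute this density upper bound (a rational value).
Turán density bound = (2/3) · 213^2/2 = 15123

Turán's theorem: ex(n, K_{r+1}) is achieved by the complete r-partite Turán graph T(n, r) with parts as balanced as possible, and is at most (1 − 1/r) · n^2/2. For r = 3, n = 213: the density bound is (2/3) · 45369/2 = 15123. Since 3 ∣ 213, the Turán graph T(213, 3) has parts of equal size 71, and its edge count e(T(213, 3)) = 15123 attains the density bound exactly.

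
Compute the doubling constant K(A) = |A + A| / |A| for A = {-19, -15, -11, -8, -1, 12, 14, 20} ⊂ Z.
K = |A + A| / |A| = 33/8

Enumerate A + A = {a + b : a, b ∈ A}. With |A| = 8, there are |A|^2 = 64 ordered sum pairs; collecting distinct values, A + A = {-38, -34, -30, -27, -26, -23, -22, -20, -19, -16, -12, -9, -7, -5, -3, -2, -1, 1, 3, 4, 5, 6, 9, 11, 12, 13, 19, 24, 26, 28, 32, 34, 40}, so |A + A| = 33. Thus K = 33/8. For comparison, the minimum possible |A + A| over all 8-element sets is 2·8 − 1 = 15 (so min K = 15/8), attained only by arithmetic progressions.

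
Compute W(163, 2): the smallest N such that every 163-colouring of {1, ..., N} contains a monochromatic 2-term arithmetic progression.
W(163, 2) = 163 + 1 = 164

A 2-term AP is any pair of integers, so a monochromatic 2-AP exists iff some colour is used at least twice. With 163 colours, the colouring i ↦ i on {1, ..., 163} uses each colour once, avoiding any monochromatic pair, so W(163, 2) > 163. For {1, ..., 164}, pigeonhole forces two integers of the same colour, which form a monochromatic 2-AP. Hence W(163, 2) = 164.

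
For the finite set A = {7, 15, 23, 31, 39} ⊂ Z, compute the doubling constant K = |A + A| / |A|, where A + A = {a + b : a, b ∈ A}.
K = |A + A| / |A| = 9/5

Enumerate A + A = {a + b : a, b ∈ A}. With |A| = 5, there are |A|^2 = 25 ordered sum pairs; collecting distinct values, A + A = {14, 22, 30, 38, 46, 54, 62, 70, 78}, so |A + A| = 9. Thus K = 9/5. Here |A + A| = 2|A| − 1 = 9, the minimum possible — so K = 9/5 is minimal, which holds iff A is an arithmetic progression.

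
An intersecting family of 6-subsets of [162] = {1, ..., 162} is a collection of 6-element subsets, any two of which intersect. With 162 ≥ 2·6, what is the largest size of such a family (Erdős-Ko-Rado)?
max |F| = C(161, 5) = 846678392

Erdős-Ko-Rado (1961): when n ≥ 2k, max |F| = C(n−1, k−1). The bound is attained by the star {A : i ∈ A} for any fixed i ∈ [n]. Here C(162−1, 6−1) = C(161, 5) = 846678392.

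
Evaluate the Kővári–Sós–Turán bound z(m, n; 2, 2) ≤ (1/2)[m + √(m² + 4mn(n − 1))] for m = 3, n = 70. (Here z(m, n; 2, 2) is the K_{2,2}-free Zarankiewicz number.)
z(3, 70; 2, 2) ≤ (1/2)[3 + √(3² + 4·3·70·69)] = (1/2)[3 + √57969] = 121.8838

Kővári–Sós–Turán: let r_1, ..., r_3 be the row sums and z = Σ r_i the total number of 1s. Each pair of columns can share at most one row with both entries 1 (else a 2×2 all-ones block appears), so Σ_i C(r_i, 2) ≤ C(70, 2) = 2415. By convexity Σ_i C(r_i, 2) ≥ 3·C(z/3, 2) = z(z − 3)/(2·3), giving z² − 3z − 3·70·69 ≤ 0 and hence z ≤ (1/2)[3 + √(9 + 4·14490)] = (1/2)[3 + √57969] ≈ (1/2)(3 + 240.7675) = 121.8838.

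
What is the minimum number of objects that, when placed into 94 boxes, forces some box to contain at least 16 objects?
n = (16 − 1)·94 + 1 = 1411

By the generalised pigeonhole principle, to guarantee some box contains ≥ r objects we need more than (r − 1) · k objects total. Threshold: n = (r − 1) · k + 1. With r = 16 and k = 94: n = 15 · 94 + 1 = 1410 + 1 = 1411. For n = 1410 = 15 · 94, we can put exactly 15 objects in every box, avoiding 16 in any single one — so 1411 is tight.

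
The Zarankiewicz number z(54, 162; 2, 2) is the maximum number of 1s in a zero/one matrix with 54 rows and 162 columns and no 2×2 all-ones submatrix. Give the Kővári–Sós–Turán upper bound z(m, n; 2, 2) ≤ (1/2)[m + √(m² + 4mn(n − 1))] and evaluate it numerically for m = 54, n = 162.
z(54, 162; 2, 2) ≤ (1/2)[54 + √(54² + 4·54·162·161)] = (1/2)[54 + √5636628] = 1214.0792

Kővári–Sós–Turán: let r_1, ..., r_54 be the row sums and z = Σ r_i the total number of 1s. Each pair of columns can share at most one row with both entries 1 (else a 2×2 all-ones block appears), so Σ_i C(r_i, 2) ≤ C(162, 2) = 13041. By convexity Σ_i C(r_i, 2) ≥ 54·C(z/54, 2) = z(z − 54)/(2·54), giving z² − 54z − 54·162·161 ≤ 0 and hence z ≤ (1/2)[54 + √(2916 + 4·1408428)] = (1/2)[54 + √5636628] ≈ (1/2)(54 + 2374.1584) = 1214.0792.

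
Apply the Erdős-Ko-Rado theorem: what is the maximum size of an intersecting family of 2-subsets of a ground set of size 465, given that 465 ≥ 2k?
max |F| = C(464, 1) = 464

Erdős-Ko-Rado (1961): when n ≥ 2k, max |F| = C(n−1, k−1). The bound is attained by the star {A : i ∈ A} for any fixed i ∈ [n]. Here C(465−1, 2−1) = C(464, 1) = 464.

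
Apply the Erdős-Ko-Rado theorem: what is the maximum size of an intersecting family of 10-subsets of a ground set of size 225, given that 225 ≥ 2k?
max |F| = C(224, 9) = 3324848575592544

Erdős-Ko-Rado (1961): when n ≥ 2k, max |F| = C(n−1, k−1). The bound is attained by the star {A : i ∈ A} for any fixed i ∈ [n]. Here C(225−1, 10−1) = C(224, 9) = 3324848575592544.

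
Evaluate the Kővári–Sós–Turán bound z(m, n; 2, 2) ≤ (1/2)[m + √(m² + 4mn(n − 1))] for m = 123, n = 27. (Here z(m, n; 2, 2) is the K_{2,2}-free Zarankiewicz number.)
z(123, 27; 2, 2) ≤ (1/2)[123 + √(123² + 4·123·27·26)] = (1/2)[123 + √360513] = 361.7137

Kővári–Sós–Turán: let r_1, ..., r_123 be the row sums and z = Σ r_i the total number of 1s. Each pair of columns can share at most one row with both entries 1 (else a 2×2 all-ones block appears), so Σ_i C(r_i, 2) ≤ C(27, 2) = 351. By convexity Σ_i C(r_i, 2) ≥ 123·C(z/123, 2) = z(z − 123)/(2·123), giving z² − 123z − 123·27·26 ≤ 0 and hence z ≤ (1/2)[123 + √(15129 + 4·86346)] = (1/2)[123 + √360513] ≈ (1/2)(123 + 600.4273) = 361.7137.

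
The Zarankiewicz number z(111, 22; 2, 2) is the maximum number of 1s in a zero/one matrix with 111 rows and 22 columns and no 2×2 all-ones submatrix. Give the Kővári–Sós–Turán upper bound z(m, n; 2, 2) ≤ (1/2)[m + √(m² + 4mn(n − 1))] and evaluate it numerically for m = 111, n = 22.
z(111, 22; 2, 2) ≤ (1/2)[111 + √(111² + 4·111·22·21)] = (1/2)[111 + √217449] = 288.6571

Kővári–Sós–Turán: let r_1, ..., r_111 be the row sums and z = Σ r_i the total number of 1s. Each pair of columns can share at most one row with both entries 1 (else a 2×2 all-ones block appears), so Σ_i C(r_i, 2) ≤ C(22, 2) = 231. By convexity Σ_i C(r_i, 2) ≥ 111·C(z/111, 2) = z(z − 111)/(2·111), giving z² − 111z − 111·22·21 ≤ 0 and hence z ≤ (1/2)[111 + √(12321 + 4·51282)] = (1/2)[111 + √217449] ≈ (1/2)(111 + 466.3143) = 288.6571.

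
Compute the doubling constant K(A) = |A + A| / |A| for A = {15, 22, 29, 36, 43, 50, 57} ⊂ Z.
K = |A + A| / |A| = 13/7

Enumerate A + A = {a + b : a, b ∈ A}. With |A| = 7, there are |A|^2 = 49 ordered sum pairs; collecting distinct values, A + A = {30, 37, 44, 51, 58, 65, 72, 79, 86, 93, 100, 107, 114}, so |A + A| = 13. Thus K = 13/7. Here |A + A| = 2|A| − 1 = 13, the minimum possible — so K = 13/7 is minimal, which holds iff A is an arithmetic progression.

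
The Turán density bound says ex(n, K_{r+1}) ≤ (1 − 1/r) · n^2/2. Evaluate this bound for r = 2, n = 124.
Turán density bound = (1/2) · 124^2/2 = 3844

Turán's theorem: ex(n, K_{r+1}) is achieved by the complete r-partite Turán graph T(n, r) with parts as balanced as possible, and is at most (1 − 1/r) · n^2/2. For r = 2, n = 124: the density bound is (1/2) · 15376/2 = 3844. Since 2 ∣ 124, the Turán graph T(124, 2) has parts of equal size 62, and its edge count e(T(124, 2)) = 3844 attains the density bound exactly.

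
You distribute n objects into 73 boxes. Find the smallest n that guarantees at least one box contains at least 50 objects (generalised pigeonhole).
n = (50 − 1)·73 + 1 = 3578

By the generalised pigeonhole principle, to guarantee some box contains ≥ r objects we need more than (r − 1) · k objects total. Threshold: n = (r − 1) · k + 1. With r = 50 and k = 73: n = 49 · 73 + 1 = 3577 + 1 = 3578. For n = 3577 = 49 · 73, we can put exactly 49 objects in every box, avoiding 50 in any single one — so 3578 is tight.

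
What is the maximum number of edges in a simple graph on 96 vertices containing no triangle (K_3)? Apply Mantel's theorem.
ex(96, K_3) = ⌊96^2/4⌋ = 2304

Mantel (1907): a triangle-free graph on n vertices has at most ⌊n^2/4⌋ edges, with equality for the complete bipartite graph K_{⌊n/2⌋, ⌈n/2⌉}. For n = 96: ⌊96^2/4⌋ = ⌊9216/4⌋ = 2304. The extremal graph is K_{48, 48}, which has 48·48 = 2304 edges.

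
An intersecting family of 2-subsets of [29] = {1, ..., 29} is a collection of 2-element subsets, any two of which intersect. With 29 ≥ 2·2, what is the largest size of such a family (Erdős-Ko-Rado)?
max |F| = C(28, 1) = 28

The Erdős-Ko-Rado theorem states: for n ≥ 2k, an intersecting family of k-subsets of an n-element set has size at most C(n − 1, k − 1), with equality for 'star' families {A ⊆ [n] : |A| = k, i ∈ A} (fix an element i). For n = 29, k = 2: C(28, 1) = 28.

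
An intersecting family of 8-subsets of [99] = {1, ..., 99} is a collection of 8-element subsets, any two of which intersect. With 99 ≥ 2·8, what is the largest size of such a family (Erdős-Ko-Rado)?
max |F| = C(98, 7) = 13834413152

Erdős-Ko-Rado (1961): when n ≥ 2k, max |F| = C(n−1, k−1). The bound is attained by the star {A : i ∈ A} for any fixed i ∈ [n]. Here C(99−1, 8−1) = C(98, 7) = 13834413152.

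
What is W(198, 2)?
W(198, 2) = 198 + 1 = 199

A 2-term AP is any pair of integers, so a monochromatic 2-AP exists iff some colour is used at least twice. With 198 colours, the colouring i ↦ i on {1, ..., 198} uses each colour once, avoiding any monochromatic pair, so W(198, 2) > 198. For {1, ..., 199}, pigeonhole forces two integers of the same colour, which form a monochromatic 2-AP. Hence W(198, 2) = 199.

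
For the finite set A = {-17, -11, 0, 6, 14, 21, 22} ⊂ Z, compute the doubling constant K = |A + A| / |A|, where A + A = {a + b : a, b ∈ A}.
K = |A + A| / |A| = 26/7

Enumerate A + A = {a + b : a, b ∈ A}. With |A| = 7, there are |A|^2 = 49 ordered sum pairs; collecting distinct values, A + A = {-34, -28, -22, -17, -11, -5, -3, 0, 3, 4, 5, 6, 10, 11, 12, 14, 20, 21, 22, 27, 28, 35, 36, 42, 43, 44}, so |A + A| = 26. Thus K = 26/7. For comparison, the minimum possible |A + A| over all 7-element sets is 2·7 − 1 = 13 (so min K = 13/7), attained only by arithmetic progressions.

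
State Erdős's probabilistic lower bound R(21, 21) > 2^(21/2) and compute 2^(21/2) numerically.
2^(21/2) = 1448.1547; so R(21, 21) > 1448.1547

Colour each edge of K_n uniformly at random with red/blue. The expected number of monochromatic K_21 is C(n, 21) · 2 · 2^(−C(21,2)). If C(n, 21) · 2^(1 − C(21,2)) < 1, then with positive probability no monochromatic K_21 exists, so R(21, 21) > n. The standard estimate C(n, 21) ≤ n^21/21! shows this inequality holds whenever n ≤ 2^(21/2) (since 21! · 2^(C(21,2) − 1) > 2^(21^2/2) ≥ n^21). Hence R(21, 21) > 2^(21/2) = 1448.1547.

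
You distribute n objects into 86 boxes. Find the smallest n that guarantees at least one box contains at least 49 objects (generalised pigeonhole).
n = (49 − 1)·86 + 1 = 4129

By the generalised pigeonhole principle, to guarantee some box contains ≥ r objects we need more than (r − 1) · k objects total. Threshold: n = (r − 1) · k + 1. With r = 49 and k = 86: n = 48 · 86 + 1 = 4128 + 1 = 4129. For n = 4128 = 48 · 86, we can put exactly 48 objects in every box, avoiding 49 in any single one — so 4129 is tight.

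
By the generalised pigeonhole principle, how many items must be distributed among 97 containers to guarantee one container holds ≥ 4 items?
n = (4 − 1)·97 + 1 = 292

By the generalised pigeonhole principle, to guarantee some box contains ≥ r objects we need more than (r − 1) · k objects total. Threshold: n = (r − 1) · k + 1. With r = 4 and k = 97: n = 3 · 97 + 1 = 291 + 1 = 292. For n = 291 = 3 · 97, we can put exactly 3 objects in every box, avoiding 4 in any single one — so 292 is tight.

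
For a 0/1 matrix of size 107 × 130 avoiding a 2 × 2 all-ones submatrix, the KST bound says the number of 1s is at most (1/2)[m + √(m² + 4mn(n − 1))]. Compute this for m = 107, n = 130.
z(107, 130; 2, 2) ≤ (1/2)[107 + √(107² + 4·107·130·129)] = (1/2)[107 + √7189009] = 1394.1164

Kővári–Sós–Turán: let r_1, ..., r_107 be the row sums and z = Σ r_i the total number of 1s. Each pair of columns can share at most one row with both entries 1 (else a 2×2 all-ones block appears), so Σ_i C(r_i, 2) ≤ C(130, 2) = 8385. By convexity Σ_i C(r_i, 2) ≥ 107·C(z/107, 2) = z(z − 107)/(2·107), giving z² − 107z − 107·130·129 ≤ 0 and hence z ≤ (1/2)[107 + √(11449 + 4·1794390)] = (1/2)[107 + √7189009] ≈ (1/2)(107 + 2681.2327) = 1394.1164.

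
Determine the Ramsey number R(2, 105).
R(2, 105) = 105

R(2, k) = k for all k ≥ 2: in a 2-colouring of K_k, either some edge is red (a red K_2) or all edges are blue (a blue K_k). And K_{104} coloured all-blue has no blue K_105, so R(2, 105) > 104. Hence R(2, 105) = 105.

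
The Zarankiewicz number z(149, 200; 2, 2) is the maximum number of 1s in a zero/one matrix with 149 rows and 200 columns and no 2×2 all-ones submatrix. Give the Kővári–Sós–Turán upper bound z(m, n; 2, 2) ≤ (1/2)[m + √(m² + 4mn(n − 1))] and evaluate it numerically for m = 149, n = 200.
z(149, 200; 2, 2) ≤ (1/2)[149 + √(149² + 4·149·200·199)] = (1/2)[149 + √23743001] = 2510.8395

Kővári–Sós–Turán: let r_1, ..., r_149 be the row sums and z = Σ r_i the total number of 1s. Each pair of columns can share at most one row with both entries 1 (else a 2×2 all-ones block appears), so Σ_i C(r_i, 2) ≤ C(200, 2) = 19900. By convexity Σ_i C(r_i, 2) ≥ 149·C(z/149, 2) = z(z − 149)/(2·149), giving z² − 149z − 149·200·199 ≤ 0 and hence z ≤ (1/2)[149 + √(22201 + 4·5930200)] = (1/2)[149 + √23743001] ≈ (1/2)(149 + 4872.679) = 2510.8395.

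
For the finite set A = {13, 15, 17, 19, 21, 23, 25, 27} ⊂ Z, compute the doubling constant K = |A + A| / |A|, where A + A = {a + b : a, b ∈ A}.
K = |A + A| / |A| = 15/8

Enumerate A + A = {a + b : a, b ∈ A}. With |A| = 8, there are |A|^2 = 64 ordered sum pairs; collecting distinct values, A + A = {26, 28, 30, 32, 34, 36, 38, 40, 42, 44, 46, 48, 50, 52, 54}, so |A + A| = 15. Thus K = 15/8. Here |A + A| = 2|A| − 1 = 15, the minimum possible — so K = 15/8 is minimal, which holds iff A is an arithmetic progression.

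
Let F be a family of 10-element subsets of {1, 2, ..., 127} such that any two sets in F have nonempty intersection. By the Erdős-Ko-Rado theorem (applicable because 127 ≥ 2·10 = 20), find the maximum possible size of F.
max |F| = C(126, 9) = 16466440817750

Erdős-Ko-Rado (1961): when n ≥ 2k, max |F| = C(n−1, k−1). The bound is attained by the star {A : i ∈ A} for any fixed i ∈ [n]. Here C(127−1, 10−1) = C(126, 9) = 16466440817750.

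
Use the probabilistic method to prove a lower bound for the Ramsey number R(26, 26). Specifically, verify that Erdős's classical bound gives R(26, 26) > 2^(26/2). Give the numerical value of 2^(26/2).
2^(26/2) = 8192; so R(26, 26) > 8192

Colour each edge of K_n uniformly at random with red/blue. The expected number of monochromatic K_26 is C(n, 26) · 2 · 2^(−C(26,2)). If C(n, 26) · 2^(1 − C(26,2)) < 1, then with positive probability no monochromatic K_26 exists, so R(26, 26) > n. The standard estimate C(n, 26) ≤ n^26/26! shows this inequality holds whenever n ≤ 2^(26/2) (since 26! · 2^(C(26,2) − 1) > 2^(26^2/2) ≥ n^26). Hence R(26, 26) > 2^(26/2) = 8192.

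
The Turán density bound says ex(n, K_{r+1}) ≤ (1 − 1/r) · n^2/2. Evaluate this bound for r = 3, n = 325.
Turán density bound = (2/3) · 325^2/2 = 105625/3 ≈ 35208.3333

Turán's theorem: ex(n, K_{r+1}) is achieved by the complete r-partite Turán graph T(n, r) with parts as balanced as possible, and is at most (1 − 1/r) · n^2/2. For r = 3, n = 325: the density bound is (2/3) · 105625/2 = 105625/3 ≈ 35208.3333. The integer-valued extremum is e(T(325, 3)) = 35208, which is strictly less than the density bound 105625/3 since 3 ∤ 325 (the parts of T(325, 3) cannot all be equal).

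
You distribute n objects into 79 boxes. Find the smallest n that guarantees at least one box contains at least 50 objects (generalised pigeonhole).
n = (50 − 1)·79 + 1 = 3872

By the generalised pigeonhole principle, to guarantee some box contains ≥ r objects we need more than (r − 1) · k objects total. Threshold: n = (r − 1) · k + 1. With r = 50 and k = 79: n = 49 · 79 + 1 = 3871 + 1 = 3872. For n = 3871 = 49 · 79, we can put exactly 49 objects in every box, avoiding 50 in any single one — so 3872 is tight.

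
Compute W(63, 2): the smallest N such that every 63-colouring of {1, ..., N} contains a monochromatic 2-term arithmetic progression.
W(63, 2) = 63 + 1 = 64

A 2-term AP is any pair of integers, so a monochromatic 2-AP exists iff some colour is used at least twice. With 63 colours, the colouring i ↦ i on {1, ..., 63} uses each colour once, avoiding any monochromatic pair, so W(63, 2) > 63. For {1, ..., 64}, pigeonhole forces two integers of the same colour, which form a monochromatic 2-AP. Hence W(63, 2) = 64.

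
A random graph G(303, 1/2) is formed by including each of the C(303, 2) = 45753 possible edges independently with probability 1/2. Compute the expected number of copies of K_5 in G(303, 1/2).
E[# K_5] = C(303, 5) · (1/2)^C(5, 2) = 20588621235 / 2^10 ≈ 20106075.424805

For each 5-subset S of vertices (there are C(303, 5) = 20588621235 such S), let X_S = 1 if S induces a K_5 (all C(5, 2) = 10 edges present). Then P(X_S = 1) = (1/2)^10 = 1/1024. By linearity of expectation, E[# K_5] = C(303, 5) · (1/2)^10 = 20588621235 / 1024 ≈ 20106075.424805.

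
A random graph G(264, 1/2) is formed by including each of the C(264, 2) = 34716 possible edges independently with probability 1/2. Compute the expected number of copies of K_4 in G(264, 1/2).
E[# K_4] = C(264, 4) · (1/2)^C(4, 2) = 197829126 / 2^6 = 98914563/32 = 3091080.09375

For each 4-subset S of vertices (there are C(264, 4) = 197829126 such S), let X_S = 1 if S induces a K_4 (all C(4, 2) = 6 edges present). Then P(X_S = 1) = (1/2)^6 = 1/64. By linearity of expectation, E[# K_4] = C(264, 4) · (1/2)^6 = 197829126 / 64 = 98914563/32 = 3091080.09375.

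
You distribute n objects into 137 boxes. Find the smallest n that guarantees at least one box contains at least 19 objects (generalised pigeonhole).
n = (19 − 1)·137 + 1 = 2467

By the generalised pigeonhole principle, to guarantee some box contains ≥ r objects we need more than (r − 1) · k objects total. Threshold: n = (r − 1) · k + 1. With r = 19 and k = 137: n = 18 · 137 + 1 = 2466 + 1 = 2467. For n = 2466 = 18 · 137, we can put exactly 18 objects in every box, avoiding 19 in any single one — so 2467 is tight.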